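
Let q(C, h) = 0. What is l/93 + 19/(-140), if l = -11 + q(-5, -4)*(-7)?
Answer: -3307/13020 ≈ -0.25399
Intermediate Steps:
l = -11 (l = -11 + 0*(-7) = -11 + 0 = -11)
l/93 + 19/(-140) = -11/93 + 19/(-140) = -11*1/93 + 19*(-1/140) = -11/93 - 19/140 = -3307/13020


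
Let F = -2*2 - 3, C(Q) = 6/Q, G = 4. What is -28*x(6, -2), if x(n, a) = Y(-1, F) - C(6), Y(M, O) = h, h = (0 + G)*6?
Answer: -644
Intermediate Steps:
h = 24 (h = (0 + 4)*6 = 4*6 = 24)
F = -7 (F = -4 - 3 = -7)
Y(M, O) = 24
x(n, a) = 23 (x(n, a) = 24 - 6/6 = 24 - 1*1 = 24 - 1 = 23)
-28*x(6, -2) = -28*23 = -644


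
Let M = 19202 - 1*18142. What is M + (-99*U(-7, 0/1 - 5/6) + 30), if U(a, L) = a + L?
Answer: 3731/2 ≈ 1865.5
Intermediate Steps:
U(a, L) = L + a
M = 1060 (M = 19202 - 18142 = 1060)
M + (-99*U(-7, 0/1 - 5/6) + 30) = 1060 + (-99*((0/1 - 5/6) - 7) + 30) = 1060 + (-99*((0*1 - 5*⅙) - 7) + 30) = 1060 + (-99*((0 - ⅚) - 7) + 30) = 1060 + (-99*(-⅚ - 7) + 30) = 1060 + (-99*(-47/6) + 30) = 1060 + (1551/2 + 30) = 1060 + 1611/2 = 3731/2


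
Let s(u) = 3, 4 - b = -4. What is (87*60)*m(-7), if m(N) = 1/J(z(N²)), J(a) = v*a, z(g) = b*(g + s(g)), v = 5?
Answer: 261/104 ≈ 2.5096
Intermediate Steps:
b = 8 (b = 4 - 1*(-4) = 4 + 4 = 8)
z(g) = 24 + 8*g (z(g) = 8*(g + 3) = 8*(3 + g) = 24 + 8*g)
J(a) = 5*a
m(N) = 1/(120 + 40*N²) (m(N) = 1/(5*(24 + 8*N²)) = 1/(120 + 40*N²))
(87*60)*m(-7) = (87*60)*(1/(40*(3 + (-7)²))) = 5220*(1/(40*(3 + 49))) = 5220*((1/40)/52) = 5220*((1/40)*(1/52)) = 5220*(1/2080) = 261/104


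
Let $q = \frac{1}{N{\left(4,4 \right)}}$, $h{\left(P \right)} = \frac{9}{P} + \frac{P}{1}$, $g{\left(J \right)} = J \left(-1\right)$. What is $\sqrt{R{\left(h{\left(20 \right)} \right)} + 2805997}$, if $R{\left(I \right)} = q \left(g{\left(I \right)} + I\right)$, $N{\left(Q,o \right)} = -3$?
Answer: $\sqrt{2805997} \approx 1675.1$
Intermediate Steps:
$g{\left(J \right)} = - J$
$h{\left(P \right)} = P + \frac{9}{P}$ ($h{\left(P \right)} = \frac{9}{P} + P 1 = \frac{9}{P} + P = P + \frac{9}{P}$)
$q = - \frac{1}{3}$ ($q = \frac{1}{-3} = - \frac{1}{3} \approx -0.33333$)
$R{\left(I \right)} = 0$ ($R{\left(I \right)} = - \frac{- I + I}{3} = \left(- \frac{1}{3}\right) 0 = 0$)
$\sqrt{R{\left(h{\left(20 \right)} \right)} + 2805997} = \sqrt{0 + 2805997} = \sqrt{2805997}$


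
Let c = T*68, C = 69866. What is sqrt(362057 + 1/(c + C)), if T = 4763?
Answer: sqrt(9979196062570)/5250 ≈ 601.71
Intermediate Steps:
c = 323884 (c = 4763*68 = 323884)
sqrt(362057 + 1/(c + C)) = sqrt(362057 + 1/(323884 + 69866)) = sqrt(362057 + 1/393750) = sqrt(142559943751/393750) = sqrt(9979196062570)/5250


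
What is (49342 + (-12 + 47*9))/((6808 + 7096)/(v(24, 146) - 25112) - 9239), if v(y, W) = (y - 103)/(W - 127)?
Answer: -23742479871/4409179649 ≈ -5.3848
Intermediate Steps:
v(y, W) = (-103 + y)/(-127 + W)
(49342 + (-12 + 47*9))/((6808 + 7096)/(v(24, 146) - 25112) - 9239) = (49342 + (-12 + 47*9))/((6808 + 7096)/((-103 + 24)/(-127 + 146) - 25112) - 9239) = (49342 + (-12 + 423))/(13904/(-79/19 - 25112) - 9239) = (49342 + 411)/(13904/((1/19)*(-79) - 25112) - 9239) = 49753/(13904/(-79/19 - 25112) - 9239) = 49753/(13904/(-477207/19) - 9239) = 49753/(13904*(-19/477207) - 9239) = 49753/(-264176/477207 - 9239) = 49753/(-4409179649/477207) = 49753*(-477207/4409179649) = -23742479871/4409179649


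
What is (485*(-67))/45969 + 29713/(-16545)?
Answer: -634502224/253519035 ≈ -2.5028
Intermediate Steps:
(485*(-67))/45969 + 29713/(-16545) = -32495*1/45969 + 29713*(-1/16545) = -32495/45969 - 29713/16545 = -634502224/253519035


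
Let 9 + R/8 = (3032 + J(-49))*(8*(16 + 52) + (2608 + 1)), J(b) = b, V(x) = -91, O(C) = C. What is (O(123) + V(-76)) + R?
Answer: 75243152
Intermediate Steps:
R = 75243120 (R = -72 + 8*((3032 - 49)*(8*(16 + 52) + (2608 + 1))) = -72 + 8*(2983*(8*68 + 2609)) = -72 + 8*(2983*(544 + 2609)) = -72 + 8*(2983*3153) = -72 + 8*9405399 = -72 + 75243192 = 75243120)
(O(123) + V(-76)) + R = (123 - 91) + 75243120 = 32 + 75243120 = 75243152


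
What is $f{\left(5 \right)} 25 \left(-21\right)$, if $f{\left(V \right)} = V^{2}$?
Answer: $-13125$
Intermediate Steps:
$f{\left(5 \right)} 25 \left(-21\right) = 5^{2} \cdot 25 \left(-21\right) = 25 \cdot 25 \left(-21\right) = 625 \left(-21\right) = -13125$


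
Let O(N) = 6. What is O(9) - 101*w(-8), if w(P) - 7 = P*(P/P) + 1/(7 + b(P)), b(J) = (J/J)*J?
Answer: 208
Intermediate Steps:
b(J) = J (b(J) = 1*J = J)
w(P) = 7 + P + 1/(7 + P) (w(P) = 7 + (P*(P/P) + 1/(7 + P)) = 7 + (P*1 + 1/(7 + P)) = 7 + (P + 1/(7 + P)) = 7 + P + 1/(7 + P))
O(9) - 101*w(-8) = 6 - 101*(50 + (-8)² + 14*(-8))/(7 - 8) = 6 - 101*(50 + 64 - 112)/(-1) = 6 - (-101)*2 = 6 - 101*(-2) = 6 + 202 = 208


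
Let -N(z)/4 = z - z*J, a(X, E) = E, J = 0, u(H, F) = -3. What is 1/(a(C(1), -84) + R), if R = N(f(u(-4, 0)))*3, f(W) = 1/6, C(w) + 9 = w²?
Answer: -1/86 ≈ -0.011628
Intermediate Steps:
C(w) = -9 + w²
f(W) = ⅙
N(z) = -4*z (N(z) = -4*(z - z*0) = -4*(z - 1*0) = -4*(z + 0) = -4*z)
R = -2 (R = -4*⅙*3 = -⅔*3 = -2)
1/(a(C(1), -84) + R) = 1/(-84 - 2) = 1/(-86) = -1/86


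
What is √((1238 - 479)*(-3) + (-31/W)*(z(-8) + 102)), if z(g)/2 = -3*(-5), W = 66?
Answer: I*√2339 ≈ 48.363*I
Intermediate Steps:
z(g) = 30 (z(g) = 2*(-3*(-5)) = 2*15 = 30)
√((1238 - 479)*(-3) + (-31/W)*(z(-8) + 102)) = √((1238 - 479)*(-3) + (-31/66)*(30 + 102)) = √(759*(-3) - 31*1/66*132) = √(-2277 - 31/66*132) = √(-2277 - 62) = √(-2339) = I*√2339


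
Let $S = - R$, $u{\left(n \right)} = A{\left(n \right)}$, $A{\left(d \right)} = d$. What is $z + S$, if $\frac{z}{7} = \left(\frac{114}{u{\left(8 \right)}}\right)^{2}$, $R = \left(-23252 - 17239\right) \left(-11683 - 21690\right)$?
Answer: $- \frac{21620875545}{16} \approx -1.3513 \cdot 10^{9}$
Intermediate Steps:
$R = 1351306143$ ($R = \left(-40491\right) \left(-33373\right) = 1351306143$)
$u{\left(n \right)} = n$
$S = -1351306143$ ($S = \left(-1\right) 1351306143 = -1351306143$)
$z = \frac{22743}{16}$ ($z = 7 \left(\frac{114}{8}\right)^{2} = 7 \left(114 \cdot \frac{1}{8}\right)^{2} = 7 \left(\frac{57}{4}\right)^{2} = 7 \cdot \frac{3249}{16} = \frac{22743}{16} \approx 1421.4$)
$z + S = \frac{22743}{16} - 1351306143 = - \frac{21620875545}{16}$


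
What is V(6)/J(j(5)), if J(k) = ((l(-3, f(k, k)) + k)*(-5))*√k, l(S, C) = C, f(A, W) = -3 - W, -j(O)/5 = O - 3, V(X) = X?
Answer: -I*√10/25 ≈ -0.12649*I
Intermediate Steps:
j(O) = 15 - 5*O (j(O) = -5*(O - 3) = -5*(-3 + O) = 15 - 5*O)
J(k) = 15*√k (J(k) = (((-3 - k) + k)*(-5))*√k = (-3*(-5))*√k = 15*√k)
V(6)/J(j(5)) = 6/((15*√(15 - 5*5))) = 6/((15*√(15 - 25))) = 6/((15*√(-10))) = 6/((15*(I*√10))) = 6/((15*I*√10)) = 6*(-I*√10/150) = -I*√10/25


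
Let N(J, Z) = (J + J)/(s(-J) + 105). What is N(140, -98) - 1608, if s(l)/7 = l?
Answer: -40208/25 ≈ -1608.3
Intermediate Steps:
s(l) = 7*l
N(J, Z) = 2*J/(105 - 7*J) (N(J, Z) = (J + J)/(7*(-J) + 105) = (2*J)/(-7*J + 105) = (2*J)/(105 - 7*J) = 2*J/(105 - 7*J))
N(140, -98) - 1608 = (2/7)*140/(15 - 1*140) - 1608 = (2/7)*140/(15 - 140) - 1608 = (2/7)*140/(-125) - 1608 = (2/7)*140*(-1/125) - 1608 = -8/25 - 1608 = -40208/25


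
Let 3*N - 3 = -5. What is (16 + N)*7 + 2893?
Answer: 9001/3 ≈ 3000.3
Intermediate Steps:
N = -⅔ (N = 1 + (⅓)*(-5) = 1 - 5/3 = -⅔ ≈ -0.66667)
(16 + N)*7 + 2893 = (16 - ⅔)*7 + 2893 = (46/3)*7 + 2893 = 322/3 + 2893 = 9001/3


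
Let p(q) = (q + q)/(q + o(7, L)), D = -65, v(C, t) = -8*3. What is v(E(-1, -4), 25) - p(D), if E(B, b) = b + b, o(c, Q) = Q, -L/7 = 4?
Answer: -2362/93 ≈ -25.398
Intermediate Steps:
L = -28 (L = -7*4 = -28)
E(B, b) = 2*b
v(C, t) = -24
p(q) = 2*q/(-28 + q) (p(q) = (q + q)/(q - 28) = (2*q)/(-28 + q) = 2*q/(-28 + q))
v(E(-1, -4), 25) - p(D) = -24 - 2*(-65)/(-28 - 65) = -24 - 2*(-65)/(-93) = -24 - 2*(-65)*(-1)/93 = -24 - 1*130/93 = -24 - 130/93 = -2362/93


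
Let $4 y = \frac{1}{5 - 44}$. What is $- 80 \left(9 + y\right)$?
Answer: $- \frac{28060}{39} \approx -719.49$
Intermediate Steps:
$y = - \frac{1}{156}$ ($y = \frac{1}{4 \left(5 - 44\right)} = \frac{1}{4 \left(-39\right)} = \frac{1}{4} \left(- \frac{1}{39}\right) = - \frac{1}{156} \approx -0.0064103$)
$- 80 \left(9 + y\right) = - 80 \left(9 - \frac{1}{156}\right) = \left(-80\right) \frac{1403}{156} = - \frac{28060}{39}$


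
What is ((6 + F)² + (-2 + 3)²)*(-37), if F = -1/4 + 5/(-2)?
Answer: -6845/16 ≈ -427.81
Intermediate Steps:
F = -11/4 (F = -1*¼ + 5*(-½) = -¼ - 5/2 = -11/4 ≈ -2.7500)
((6 + F)² + (-2 + 3)²)*(-37) = ((6 - 11/4)² + (-2 + 3)²)*(-37) = ((13/4)² + 1²)*(-37) = (169/16 + 1)*(-37) = (185/16)*(-37) = -6845/16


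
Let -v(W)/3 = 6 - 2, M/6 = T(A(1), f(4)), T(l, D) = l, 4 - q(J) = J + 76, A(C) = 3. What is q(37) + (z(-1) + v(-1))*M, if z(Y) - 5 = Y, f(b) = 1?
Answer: -253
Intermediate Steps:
q(J) = -72 - J (q(J) = 4 - (J + 76) = 4 - (76 + J) = 4 + (-76 - J) = -72 - J)
z(Y) = 5 + Y
M = 18 (M = 6*3 = 18)
v(W) = -12 (v(W) = -3*(6 - 2) = -3*4 = -12)
q(37) + (z(-1) + v(-1))*M = (-72 - 1*37) + ((5 - 1) - 12)*18 = (-72 - 37) + (4 - 12)*18 = -109 - 8*18 = -109 - 144 = -253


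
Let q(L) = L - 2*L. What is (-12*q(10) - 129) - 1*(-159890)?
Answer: 159881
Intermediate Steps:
q(L) = -L
(-12*q(10) - 129) - 1*(-159890) = (-(-12)*10 - 129) - 1*(-159890) = (-12*(-10) - 129) + 159890 = (120 - 129) + 159890 = -9 + 159890 = 159881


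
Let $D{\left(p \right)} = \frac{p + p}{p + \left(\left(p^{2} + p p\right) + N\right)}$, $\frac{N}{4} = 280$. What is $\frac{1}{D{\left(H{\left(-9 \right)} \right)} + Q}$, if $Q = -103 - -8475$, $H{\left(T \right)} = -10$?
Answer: $\frac{131}{1096730} \approx 0.00011945$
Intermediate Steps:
$N = 1120$ ($N = 4 \cdot 280 = 1120$)
$Q = 8372$ ($Q = -103 + 8475 = 8372$)
$D{\left(p \right)} = \frac{2 p}{1120 + p + 2 p^{2}}$ ($D{\left(p \right)} = \frac{p + p}{p + \left(\left(p^{2} + p p\right) + 1120\right)} = \frac{2 p}{p + \left(\left(p^{2} + p^{2}\right) + 1120\right)} = \frac{2 p}{p + \left(2 p^{2} + 1120\right)} = \frac{2 p}{p + \left(1120 + 2 p^{2}\right)} = \frac{2 p}{1120 + p + 2 p^{2}}$)
$\frac{1}{D{\left(H{\left(-9 \right)} \right)} + Q} = \frac{1}{2 \left(-10\right) \frac{1}{1120 - 10 + 2 \left(-10\right)^{2}} + 8372} = \frac{1}{2 \left(-10\right) \frac{1}{1120 - 10 + 2 \cdot 100} + 8372} = \frac{1}{2 \left(-10\right) \frac{1}{1120 - 10 + 200} + 8372} = \frac{1}{2 \left(-10\right) \frac{1}{1310} + 8372} = \frac{1}{- \frac{2}{131} + 8372} = \frac{1}{\frac{1096730}{131}} = \frac{131}{1096730}$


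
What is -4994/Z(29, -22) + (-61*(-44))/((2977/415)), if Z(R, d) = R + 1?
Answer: 9274331/44655 ≈ 207.69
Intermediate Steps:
Z(R, d) = 1 + R
-4994/Z(29, -22) + (-61*(-44))/((2977/415)) = -4994/(1 + 29) + (-61*(-44))/((2977/415)) = -4994/30 + 2684/((2977*(1/415))) = -4994*1/30 + 2684/(2977/415) = -2497/15 + 2684*(415/2977) = -2497/15 + 1113860/2977 = 9274331/44655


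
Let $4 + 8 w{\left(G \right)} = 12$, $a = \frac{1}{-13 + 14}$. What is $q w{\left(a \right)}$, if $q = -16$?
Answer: $-16$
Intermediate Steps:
$a = 1$ ($a = 1^{-1} = 1$)
$w{\left(G \right)} = 1$ ($w{\left(G \right)} = - \frac{1}{2} + \frac{1}{8} \cdot 12 = - \frac{1}{2} + \frac{3}{2} = 1$)
$q w{\left(a \right)} = \left(-16\right) 1 = -16$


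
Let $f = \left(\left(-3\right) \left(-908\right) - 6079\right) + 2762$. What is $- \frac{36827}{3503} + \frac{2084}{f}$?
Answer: $- \frac{29138663}{2077279} \approx -14.027$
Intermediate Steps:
$f = -593$ ($f = \left(2724 - 6079\right) + 2762 = -3355 + 2762 = -593$)
$- \frac{36827}{3503} + \frac{2084}{f} = - \frac{36827}{3503} + \frac{2084}{-593} = \left(-36827\right) \frac{1}{3503} + 2084 \left(- \frac{1}{593}\right) = - \frac{36827}{3503} - \frac{2084}{593} = - \frac{29138663}{2077279}$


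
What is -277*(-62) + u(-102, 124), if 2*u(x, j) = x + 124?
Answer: 17185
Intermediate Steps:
u(x, j) = 62 + x/2 (u(x, j) = (x + 124)/2 = (124 + x)/2 = 62 + x/2)
-277*(-62) + u(-102, 124) = -277*(-62) + (62 + (½)*(-102)) = 17174 + (62 - 51) = 17174 + 11 = 17185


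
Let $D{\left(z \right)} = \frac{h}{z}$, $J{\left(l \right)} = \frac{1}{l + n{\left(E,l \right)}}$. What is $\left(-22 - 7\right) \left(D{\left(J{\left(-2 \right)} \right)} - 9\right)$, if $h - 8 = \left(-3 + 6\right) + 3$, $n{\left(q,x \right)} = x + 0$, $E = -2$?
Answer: $1885$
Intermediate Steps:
$n{\left(q,x \right)} = x$
$J{\left(l \right)} = \frac{1}{2 l}$ ($J{\left(l \right)} = \frac{1}{l + l} = \frac{1}{2 l}$)
$h = 14$ ($h = 8 + \left(\left(-3 + 6\right) + 3\right) = 8 + \left(3 + 3\right) = 8 + 6 = 14$)
$D{\left(z \right)} = \frac{14}{z}$
$\left(-22 - 7\right) \left(D{\left(J{\left(-2 \right)} \right)} - 9\right) = \left(-22 - 7\right) \left(\frac{14}{\frac{1}{2} \frac{1}{-2}} - 9\right) = \left(-22 - 7\right) \left(\frac{14}{\frac{1}{2} \left(- \frac{1}{2}\right)} - 9\right) = - 29 \left(\frac{14}{- \frac{1}{4}} - 9\right) = - 29 \left(14 \left(-4\right) - 9\right) = - 29 \left(-56 - 9\right) = \left(-29\right) \left(-65\right) = 1885$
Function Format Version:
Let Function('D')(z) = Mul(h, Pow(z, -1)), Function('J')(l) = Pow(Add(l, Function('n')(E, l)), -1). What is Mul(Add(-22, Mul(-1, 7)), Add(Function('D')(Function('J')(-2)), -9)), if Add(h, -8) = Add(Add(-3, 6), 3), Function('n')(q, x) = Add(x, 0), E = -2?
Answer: 1885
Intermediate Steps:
Function('n')(q, x) = x
Function('J')(l) = Mul(Rational(1, 2), Pow(l, -1)) (Function('J')(l) = Pow(Add(l, l), -1) = Pow(Mul(2, l), -1) = Mul(Rational(1, 2), Pow(l, -1)))
h = 14 (h = Add(8, Add(Add(-3, 6), 3)) = Add(8, Add(3, 3)) = Add(8, 6) = 14)
Function('D')(z) = Mul(14, Pow(z, -1))
Mul(Add(-22, Mul(-1, 7)), Add(Function('D')(Function('J')(-2)), -9)) = Mul(Add(-22, Mul(-1, 7)), Add(Mul(14, Pow(Mul(Rational(1, 2), Pow(-2, -1)), -1)), -9)) = Mul(Add(-22, -7), Add(Mul(14, Pow(Mul(Rational(1, 2), Rational(-1, 2)), -1)), -9)) = Mul(-29, Add(Mul(14, Pow(Rational(-1, 4), -1)), -9)) = Mul(-29, Add(Mul(14, -4), -9)) = Mul(-29, Add(-56, -9)) = Mul(-29, -65) = 1885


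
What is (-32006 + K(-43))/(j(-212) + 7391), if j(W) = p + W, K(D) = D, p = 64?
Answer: -32049/7243 ≈ -4.4248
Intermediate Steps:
j(W) = 64 + W
(-32006 + K(-43))/(j(-212) + 7391) = (-32006 - 43)/((64 - 212) + 7391) = -32049/(-148 + 7391) = -32049/7243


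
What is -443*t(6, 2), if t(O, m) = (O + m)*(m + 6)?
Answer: -28352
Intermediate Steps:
t(O, m) = (6 + m)*(O + m) (t(O, m) = (O + m)*(6 + m) = (6 + m)*(O + m))
-443*t(6, 2) = -443*(2² + 6*6 + 6*2 + 6*2) = -443*(4 + 36 + 12 + 12) = -443*64 = -28352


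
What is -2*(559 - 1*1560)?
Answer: 2002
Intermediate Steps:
-2*(559 - 1*1560) = -2*(559 - 1560) = -2*(-1001) = 2002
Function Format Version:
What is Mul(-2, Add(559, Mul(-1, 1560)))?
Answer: 2002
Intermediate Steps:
Mul(-2, Add(559, Mul(-1, 1560))) = Mul(-2, Add(559, -1560)) = Mul(-2, -1001) = 2002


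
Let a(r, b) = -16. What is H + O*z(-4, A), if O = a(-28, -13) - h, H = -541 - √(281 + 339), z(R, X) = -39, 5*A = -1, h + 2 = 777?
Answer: 30308 - 2*√155 ≈ 30283.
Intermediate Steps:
h = 775 (h = -2 + 777 = 775)
A = -⅕ (A = (⅕)*(-1) = -⅕ ≈ -0.20000)
H = -541 - 2*√155 (H = -541 - √620 = -541 - 2*√155 ≈ -565.90)
O = -791 (O = -16 - 1*775 = -16 - 775 = -791)
H + O*z(-4, A) = (-541 - 2*√155) - 791*(-39) = (-541 - 2*√155) + 30849 = 30308 - 2*√155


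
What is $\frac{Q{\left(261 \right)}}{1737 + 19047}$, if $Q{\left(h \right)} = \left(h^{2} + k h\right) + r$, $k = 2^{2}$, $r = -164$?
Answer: $\frac{69001}{20784} \approx 3.3199$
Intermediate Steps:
$k = 4$
$Q{\left(h \right)} = -164 + h^{2} + 4 h$ ($Q{\left(h \right)} = \left(h^{2} + 4 h\right) - 164 = -164 + h^{2} + 4 h$)
$\frac{Q{\left(261 \right)}}{1737 + 19047} = \frac{-164 + 261^{2} + 4 \cdot 261}{1737 + 19047} = \frac{-164 + 68121 + 1044}{20784} = 69001 \cdot \frac{1}{20784} = \frac{69001}{20784}$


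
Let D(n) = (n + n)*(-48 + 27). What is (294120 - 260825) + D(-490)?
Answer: 53875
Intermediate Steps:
D(n) = -42*n (D(n) = (2*n)*(-21) = -42*n)
(294120 - 260825) + D(-490) = (294120 - 260825) - 42*(-490) = 33295 + 20580 = 53875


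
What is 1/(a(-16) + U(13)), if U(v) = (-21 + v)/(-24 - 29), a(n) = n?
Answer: -53/840 ≈ -0.063095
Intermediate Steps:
U(v) = 21/53 - v/53 (U(v) = (-21 + v)/(-53) = (-21 + v)*(-1/53) = 21/53 - v/53)
1/(a(-16) + U(13)) = 1/(-16 + (21/53 - 1/53*13)) = 1/(-16 + (21/53 - 13/53)) = 1/(-16 + 8/53) = 1/(-840/53) = -53/840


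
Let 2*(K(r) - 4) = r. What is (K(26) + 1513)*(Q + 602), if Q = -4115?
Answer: -5374890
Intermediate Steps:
K(r) = 4 + r/2
(K(26) + 1513)*(Q + 602) = ((4 + (½)*26) + 1513)*(-4115 + 602) = ((4 + 13) + 1513)*(-3513) = (17 + 1513)*(-3513) = 1530*(-3513) = -5374890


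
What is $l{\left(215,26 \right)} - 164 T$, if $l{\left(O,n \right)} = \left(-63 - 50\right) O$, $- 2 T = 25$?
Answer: $-22245$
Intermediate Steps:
$T = - \frac{25}{2}$ ($T = \left(- \frac{1}{2}\right) 25 = - \frac{25}{2} \approx -12.5$)
$l{\left(O,n \right)} = - 113 O$ ($l{\left(O,n \right)} = \left(-63 - 50\right) O = - 113 O$)
$l{\left(215,26 \right)} - 164 T = \left(-113\right) 215 - 164 \left(- \frac{25}{2}\right) = -24295 - -2050 = -24295 + 2050 = -22245$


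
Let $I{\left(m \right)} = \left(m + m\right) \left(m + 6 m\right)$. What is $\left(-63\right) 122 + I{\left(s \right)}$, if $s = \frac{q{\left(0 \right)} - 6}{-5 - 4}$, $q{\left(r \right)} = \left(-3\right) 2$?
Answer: $- \frac{68950}{9} \approx -7661.1$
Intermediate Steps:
$q{\left(r \right)} = -6$
$s = \frac{4}{3}$ ($s = \frac{-6 - 6}{-5 - 4} = - \frac{12}{-9} = \left(-12\right) \left(- \frac{1}{9}\right) = \frac{4}{3} \approx 1.3333$)
$I{\left(m \right)} = 14 m^{2}$ ($I{\left(m \right)} = 2 m 7 m = 14 m^{2}$)
$\left(-63\right) 122 + I{\left(s \right)} = \left(-63\right) 122 + 14 \left(\frac{4}{3}\right)^{2} = -7686 + 14 \cdot \frac{16}{9} = -7686 + \frac{224}{9} = - \frac{68950}{9}$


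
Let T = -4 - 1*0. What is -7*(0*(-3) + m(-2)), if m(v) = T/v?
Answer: -14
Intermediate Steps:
T = -4 (T = -4 + 0 = -4)
m(v) = -4/v
-7*(0*(-3) + m(-2)) = -7*(0*(-3) - 4/(-2)) = -7*(0 - 4*(-1/2)) = -7*(0 + 2) = -7*2 = -14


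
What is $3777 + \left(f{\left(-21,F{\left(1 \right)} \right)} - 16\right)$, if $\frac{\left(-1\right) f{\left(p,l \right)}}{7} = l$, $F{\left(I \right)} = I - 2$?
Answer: $3768$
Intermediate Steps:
$F{\left(I \right)} = -2 + I$
$f{\left(p,l \right)} = - 7 l$
$3777 + \left(f{\left(-21,F{\left(1 \right)} \right)} - 16\right) = 3777 - \left(16 + 7 \left(-2 + 1\right)\right) = 3777 - 9 = 3768$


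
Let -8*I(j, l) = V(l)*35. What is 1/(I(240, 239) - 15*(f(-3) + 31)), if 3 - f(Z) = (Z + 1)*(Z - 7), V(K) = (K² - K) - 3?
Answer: -8/1992445 ≈ -4.0152e-6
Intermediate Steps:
V(K) = -3 + K² - K
f(Z) = 3 - (1 + Z)*(-7 + Z) (f(Z) = 3 - (Z + 1)*(Z - 7) = 3 - (1 + Z)*(-7 + Z))
I(j, l) = 105/8 - 35*l²/8 + 35*l/8 (I(j, l) = -(-3 + l² - l)*35/8 = -(-105 - 35*l + 35*l²)/8 = 105/8 - 35*l²/8 + 35*l/8)
1/(I(240, 239) - 15*(f(-3) + 31)) = 1/((105/8 - 35/8*239² + (35/8)*239) - 15*((10 - 1*(-3)² + 6*(-3)) + 31)) = 1/((105/8 - 35/8*57121 + 8365/8) - 15*((10 - 1*9 - 18) + 31)) = 1/((105/8 - 1999235/8 + 8365/8) - 15*((10 - 9 - 18) + 31)) = 1/(-1990765/8 - 15*(-17 + 31)) = 1/(-1990765/8 - 15*14) = 1/(-1990765/8 - 210) = 1/(-1992445/8) = -8/1992445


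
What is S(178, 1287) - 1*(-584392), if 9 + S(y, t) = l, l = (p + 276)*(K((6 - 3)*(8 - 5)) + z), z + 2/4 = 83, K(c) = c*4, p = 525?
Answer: 1358603/2 ≈ 6.7930e+5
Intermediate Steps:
K(c) = 4*c
z = 165/2 (z = -1/2 + 83 = 165/2 ≈ 82.500)
l = 189837/2 (l = (525 + 276)*(4*((6 - 3)*(8 - 5)) + 165/2) = 801*(4*(3*3) + 165/2) = 801*(4*9 + 165/2) = 801*(36 + 165/2) = 801*(237/2) = 189837/2 ≈ 94919.)
S(y, t) = 189819/2 (S(y, t) = -9 + 189837/2 = 189819/2)
S(178, 1287) - 1*(-584392) = 189819/2 - 1*(-584392) = 189819/2 + 584392 = 1358603/2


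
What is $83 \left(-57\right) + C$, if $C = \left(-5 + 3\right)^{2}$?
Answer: $-4727$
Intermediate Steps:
$C = 4$ ($C = \left(-2\right)^{2} = 4$)
$83 \left(-57\right) + C = 83 \left(-57\right) + 4 = -4731 + 4 = -4727$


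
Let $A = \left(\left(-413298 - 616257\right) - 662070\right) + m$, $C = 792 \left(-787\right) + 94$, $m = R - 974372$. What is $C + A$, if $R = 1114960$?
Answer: $-2174247$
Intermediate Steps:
$m = 140588$ ($m = 1114960 - 974372 = 140588$)
$C = -623210$ ($C = -623304 + 94 = -623210$)
$A = -1551037$ ($A = \left(\left(-413298 - 616257\right) - 662070\right) + 140588 = \left(-1029555 - 662070\right) + 140588 = -1691625 + 140588 = -1551037$)
$C + A = -623210 - 1551037 = -2174247$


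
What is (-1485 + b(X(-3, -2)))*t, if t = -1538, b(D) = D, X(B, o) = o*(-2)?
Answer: 2277778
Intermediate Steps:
X(B, o) = -2*o
(-1485 + b(X(-3, -2)))*t = (-1485 - 2*(-2))*(-1538) = (-1485 + 4)*(-1538) = -1481*(-1538) = 2277778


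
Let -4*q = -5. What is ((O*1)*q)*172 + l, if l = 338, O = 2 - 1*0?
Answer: 768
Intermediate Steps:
q = 5/4 (q = -¼*(-5) = 5/4 ≈ 1.2500)
O = 2 (O = 2 + 0 = 2)
((O*1)*q)*172 + l = ((2*1)*(5/4))*172 + 338 = (2*(5/4))*172 + 338 = (5/2)*172 + 338 = 430 + 338 = 768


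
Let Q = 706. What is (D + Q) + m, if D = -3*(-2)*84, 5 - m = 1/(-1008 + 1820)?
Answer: 986579/812 ≈ 1215.0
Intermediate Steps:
m = 4059/812 (m = 5 - 1/(-1008 + 1820) = 5 - 1/812 = 4059/812 ≈ 4.9988)
D = 504 (D = 6*84 = 504)
(D + Q) + m = (504 + 706) + 4059/812 = 1210 + 4059/812 = 986579/812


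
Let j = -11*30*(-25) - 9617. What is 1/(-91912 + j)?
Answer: -1/93279 ≈ -1.0721e-5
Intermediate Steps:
j = -1367 (j = -330*(-25) - 9617 = 8250 - 9617 = -1367)
1/(-91912 + j) = 1/(-91912 - 1367) = 1/(-93279) = -1/93279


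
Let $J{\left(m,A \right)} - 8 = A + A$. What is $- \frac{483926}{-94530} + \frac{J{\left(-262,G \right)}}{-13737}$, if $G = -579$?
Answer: $\frac{375355609}{72142145} \approx 5.203$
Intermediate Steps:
$J{\left(m,A \right)} = 8 + 2 A$ ($J{\left(m,A \right)} = 8 + \left(A + A\right) = 8 + 2 A$)
$- \frac{483926}{-94530} + \frac{J{\left(-262,G \right)}}{-13737} = - \frac{483926}{-94530} + \frac{8 + 2 \left(-579\right)}{-13737} = \left(-483926\right) \left(- \frac{1}{94530}\right) + \left(8 - 1158\right) \left(- \frac{1}{13737}\right) = \frac{241963}{47265} - - \frac{1150}{13737} = \frac{241963}{47265} + \frac{1150}{13737} = \frac{375355609}{72142145}$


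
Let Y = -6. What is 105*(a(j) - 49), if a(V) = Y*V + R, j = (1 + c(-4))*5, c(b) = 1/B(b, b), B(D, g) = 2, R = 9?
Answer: -8925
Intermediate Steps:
c(b) = 1/2
j = 15/2 (j = (1 + 1/2)*5 = (3/2)*5 = 15/2 ≈ 7.5000)
a(V) = 9 - 6*V (a(V) = -6*V + 9 = 9 - 6*V)
105*(a(j) - 49) = 105*((9 - 6*15/2) - 49) = 105*((9 - 45) - 49) = 105*(-36 - 49) = 105*(-85) = -8925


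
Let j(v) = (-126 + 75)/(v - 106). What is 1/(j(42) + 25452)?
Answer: 64/1628979 ≈ 3.9288e-5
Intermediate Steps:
j(v) = -51/(-106 + v)
1/(j(42) + 25452) = 1/(-51/(-106 + 42) + 25452) = 1/(-51/(-64) + 25452) = 1/(-51*(-1/64) + 25452) = 1/(51/64 + 25452) = 1/(1628979/64) = 64/1628979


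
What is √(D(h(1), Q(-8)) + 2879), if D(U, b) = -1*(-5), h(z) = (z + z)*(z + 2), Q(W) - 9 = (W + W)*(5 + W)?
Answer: 2*√721 ≈ 53.703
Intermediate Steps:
Q(W) = 9 + 2*W*(5 + W) (Q(W) = 9 + (W + W)*(5 + W) = 9 + (2*W)*(5 + W) = 9 + 2*W*(5 + W))
h(z) = 2*z*(2 + z) (h(z) = (2*z)*(2 + z) = 2*z*(2 + z))
D(U, b) = 5
√(D(h(1), Q(-8)) + 2879) = √(5 + 2879) = √2884 = 2*√721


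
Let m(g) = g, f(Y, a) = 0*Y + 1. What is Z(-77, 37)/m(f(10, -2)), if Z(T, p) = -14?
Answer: -14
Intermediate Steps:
f(Y, a) = 1 (f(Y, a) = 0 + 1 = 1)
Z(-77, 37)/m(f(10, -2)) = -14/1 = -14*1 = -14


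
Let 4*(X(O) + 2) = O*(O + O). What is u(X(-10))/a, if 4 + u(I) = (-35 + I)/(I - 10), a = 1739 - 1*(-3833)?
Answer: -139/211736 ≈ -0.00065648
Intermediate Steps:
X(O) = -2 + O²/2 (X(O) = -2 + (O*(O + O))/4 = -2 + (O*(2*O))/4 = -2 + (2*O²)/4 = -2 + O²/2)
a = 5572 (a = 1739 + 3833 = 5572)
u(I) = -4 + (-35 + I)/(-10 + I) (u(I) = -4 + (-35 + I)/(I - 10) = -4 + (-35 + I)/(-10 + I))
u(X(-10))/a = ((5 - 3*(-2 + (½)*(-10)²))/(-10 + (-2 + (½)*(-10)²)))/5572 = ((5 - 3*(-2 + (½)*100))/(-10 + (-2 + (½)*100)))*(1/5572) = ((5 - 3*(-2 + 50))/(-10 + (-2 + 50)))*(1/5572) = ((5 - 3*48)/(-10 + 48))*(1/5572) = ((5 - 144)/38)*(1/5572) = ((1/38)*(-139))*(1/5572) = -139/38*1/5572 = -139/211736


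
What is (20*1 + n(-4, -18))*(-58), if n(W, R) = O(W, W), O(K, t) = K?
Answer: -928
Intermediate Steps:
n(W, R) = W
(20*1 + n(-4, -18))*(-58) = (20*1 - 4)*(-58) = (20 - 4)*(-58) = 16*(-58) = -928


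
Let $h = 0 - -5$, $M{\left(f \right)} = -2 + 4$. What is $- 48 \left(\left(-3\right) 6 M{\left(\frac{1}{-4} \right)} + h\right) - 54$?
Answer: $1434$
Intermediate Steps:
$M{\left(f \right)} = 2$
$h = 5$ ($h = 0 + 5 = 5$)
$- 48 \left(\left(-3\right) 6 M{\left(\frac{1}{-4} \right)} + h\right) - 54 = - 48 \left(\left(-3\right) 6 \cdot 2 + 5\right) - 54 = - 48 \left(\left(-18\right) 2 + 5\right) - 54 = - 48 \left(-36 + 5\right) - 54 = \left(-48\right) \left(-31\right) - 54 = 1488 - 54 = 1434$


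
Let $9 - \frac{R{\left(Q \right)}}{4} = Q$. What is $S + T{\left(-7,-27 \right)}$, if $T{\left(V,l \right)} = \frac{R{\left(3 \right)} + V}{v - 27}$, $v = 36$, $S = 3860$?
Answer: $\frac{34757}{9} \approx 3861.9$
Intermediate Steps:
$R{\left(Q \right)} = 36 - 4 Q$
$T{\left(V,l \right)} = \frac{8}{3} + \frac{V}{9}$ ($T{\left(V,l \right)} = \frac{\left(36 - 12\right) + V}{36 - 27} = \frac{\left(36 - 12\right) + V}{9} = \left(24 + V\right) \frac{1}{9} = \frac{8}{3} + \frac{V}{9}$)
$S + T{\left(-7,-27 \right)} = 3860 + \left(\frac{8}{3} + \frac{1}{9} \left(-7\right)\right) = 3860 + \left(\frac{8}{3} - \frac{7}{9}\right) = 3860 + \frac{17}{9} = \frac{34757}{9}$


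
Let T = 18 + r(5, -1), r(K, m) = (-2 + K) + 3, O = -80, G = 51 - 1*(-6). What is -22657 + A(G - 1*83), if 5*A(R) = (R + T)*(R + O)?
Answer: -113073/5 ≈ -22615.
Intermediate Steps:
G = 57 (G = 51 + 6 = 57)
r(K, m) = 1 + K
T = 24 (T = 18 + (1 + 5) = 18 + 6 = 24)
A(R) = (-80 + R)*(24 + R)/5 (A(R) = ((R + 24)*(R - 80))/5 = ((24 + R)*(-80 + R))/5 = ((-80 + R)*(24 + R))/5 = (-80 + R)*(24 + R)/5)
-22657 + A(G - 1*83) = -22657 + (-384 - 56*(57 - 1*83)/5 + (57 - 1*83)²/5) = -22657 + (-384 - 56*(57 - 83)/5 + (57 - 83)²/5) = -22657 + (-384 - 56/5*(-26) + (⅕)*(-26)²) = -22657 + (-384 + 1456/5 + (⅕)*676) = -22657 + (-384 + 1456/5 + 676/5) = -22657 + 212/5 = -113073/5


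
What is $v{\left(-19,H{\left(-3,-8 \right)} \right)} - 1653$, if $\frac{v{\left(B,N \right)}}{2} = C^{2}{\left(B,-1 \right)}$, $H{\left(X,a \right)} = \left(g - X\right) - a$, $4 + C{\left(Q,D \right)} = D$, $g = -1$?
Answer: $-1603$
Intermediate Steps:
$C{\left(Q,D \right)} = -4 + D$
$H{\left(X,a \right)} = -1 - X - a$ ($H{\left(X,a \right)} = \left(-1 - X\right) - a = -1 - X - a$)
$v{\left(B,N \right)} = 50$ ($v{\left(B,N \right)} = 2 \left(-4 - 1\right)^{2} = 2 \left(-5\right)^{2} = 2 \cdot 25 = 50$)
$v{\left(-19,H{\left(-3,-8 \right)} \right)} - 1653 = 50 - 1653 = -1603$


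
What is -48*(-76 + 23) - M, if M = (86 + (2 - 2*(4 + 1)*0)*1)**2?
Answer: -5200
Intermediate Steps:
M = 7744 (M = (86 + (2 - 2*5*0)*1)**2 = (86 + (2 - 10*0)*1)**2 = (86 + (2 + 0)*1)**2 = (86 + 2*1)**2 = (86 + 2)**2 = 88**2 = 7744)
-48*(-76 + 23) - M = -48*(-76 + 23) - 1*7744 = -48*(-53) - 7744 = 2544 - 7744 = -5200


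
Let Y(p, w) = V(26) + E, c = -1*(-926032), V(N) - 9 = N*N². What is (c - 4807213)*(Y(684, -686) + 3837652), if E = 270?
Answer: -14963920513767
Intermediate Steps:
V(N) = 9 + N³ (V(N) = 9 + N*N² = 9 + N³)
c = 926032
Y(p, w) = 17855 (Y(p, w) = (9 + 26³) + 270 = (9 + 17576) + 270 = 17585 + 270 = 17855)
(c - 4807213)*(Y(684, -686) + 3837652) = (926032 - 4807213)*(17855 + 3837652) = -3881181*3855507 = -14963920513767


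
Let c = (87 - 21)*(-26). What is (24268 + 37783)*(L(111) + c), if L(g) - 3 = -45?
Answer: -109085658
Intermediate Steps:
c = -1716 (c = 66*(-26) = -1716)
L(g) = -42 (L(g) = 3 - 45 = -42)
(24268 + 37783)*(L(111) + c) = (24268 + 37783)*(-42 - 1716) = 62051*(-1758) = -109085658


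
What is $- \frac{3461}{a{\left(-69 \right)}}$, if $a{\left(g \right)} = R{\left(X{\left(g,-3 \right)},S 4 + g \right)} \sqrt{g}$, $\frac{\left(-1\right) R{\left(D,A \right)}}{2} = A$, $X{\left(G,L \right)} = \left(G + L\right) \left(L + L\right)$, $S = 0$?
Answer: $\frac{3461 i \sqrt{69}}{9522} \approx 3.0192 i$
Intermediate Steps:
$X{\left(G,L \right)} = 2 L \left(G + L\right)$ ($X{\left(G,L \right)} = \left(G + L\right) 2 L = 2 L \left(G + L\right)$)
$R{\left(D,A \right)} = - 2 A$
$a{\left(g \right)} = - 2 g^{\frac{3}{2}}$ ($a{\left(g \right)} = - 2 \left(0 \cdot 4 + g\right) \sqrt{g} = - 2 \left(0 + g\right) \sqrt{g} = - 2 g \sqrt{g} = - 2 g^{\frac{3}{2}}$)
$- \frac{3461}{a{\left(-69 \right)}} = - \frac{3461}{\left(-2\right) \left(-69\right)^{\frac{3}{2}}} = - \frac{3461}{\left(-2\right) \left(- 69 i \sqrt{69}\right)} = - \frac{3461}{138 i \sqrt{69}} = - 3461 \left(- \frac{i \sqrt{69}}{9522}\right) = \frac{3461 i \sqrt{69}}{9522}$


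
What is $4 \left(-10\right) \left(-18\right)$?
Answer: $720$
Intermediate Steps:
$4 \left(-10\right) \left(-18\right) = \left(-40\right) \left(-18\right) = 720$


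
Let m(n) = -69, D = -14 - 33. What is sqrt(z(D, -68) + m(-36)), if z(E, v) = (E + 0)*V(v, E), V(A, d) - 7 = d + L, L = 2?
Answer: sqrt(1717) ≈ 41.437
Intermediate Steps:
D = -47
V(A, d) = 9 + d (V(A, d) = 7 + (d + 2) = 7 + (2 + d) = 9 + d)
z(E, v) = E*(9 + E) (z(E, v) = (E + 0)*(9 + E) = E*(9 + E))
sqrt(z(D, -68) + m(-36)) = sqrt(-47*(9 - 47) - 69) = sqrt(-47*(-38) - 69) = sqrt(1786 - 69) = sqrt(1717)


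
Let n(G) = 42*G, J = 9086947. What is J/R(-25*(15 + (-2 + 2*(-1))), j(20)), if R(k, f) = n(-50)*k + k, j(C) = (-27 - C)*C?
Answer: 9086947/577225 ≈ 15.742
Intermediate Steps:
j(C) = C*(-27 - C)
R(k, f) = -2099*k (R(k, f) = (42*(-50))*k + k = -2100*k + k = -2099*k)
J/R(-25*(15 + (-2 + 2*(-1))), j(20)) = 9086947/((-(-52475)*(15 + (-2 + 2*(-1))))) = 9086947/((-(-52475)*(15 + (-2 - 2)))) = 9086947/((-(-52475)*(15 - 4))) = 9086947/((-(-52475)*11)) = 9086947/((-2099*(-275))) = 9086947/577225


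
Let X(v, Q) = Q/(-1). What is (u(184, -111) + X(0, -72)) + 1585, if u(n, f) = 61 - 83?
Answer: 1635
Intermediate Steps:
u(n, f) = -22
X(v, Q) = -Q (X(v, Q) = Q*(-1) = -Q)
(u(184, -111) + X(0, -72)) + 1585 = (-22 - 1*(-72)) + 1585 = (-22 + 72) + 1585 = 50 + 1585 = 1635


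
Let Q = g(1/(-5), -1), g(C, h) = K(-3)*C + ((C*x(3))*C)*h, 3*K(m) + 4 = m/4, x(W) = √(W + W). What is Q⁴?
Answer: 128982721/8100000000 - 187891*√6/33750000 ≈ 0.0022871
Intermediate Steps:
x(W) = √2*√W (x(W) = √(2*W) = √2*√W)
K(m) = -4/3 + m/12 (K(m) = -4/3 + (m/4)/3 = -4/3 + m/12)
g(C, h) = -19*C/12 + h*√6*C² (g(C, h) = (-4/3 + (1/12)*(-3))*C + ((C*(√2*√3))*C)*h = (-4/3 - ¼)*C + ((C*√6)*C)*h = -19*C/12 + (√6*C²)*h = -19*C/12 + h*√6*C²)
Q = 19/60 - √6/25 (Q = (1/12)*(-19 + 12*(-1)*√6/(-5))/(-5) = (1/12)*(-⅕)*(-19 + 12*(-⅕)*(-1)*√6) = (1/12)*(-⅕)*(-19 + 12*√6/5) = 19/60 - √6/25 ≈ 0.21869)
Q⁴ = (19/60 - √6/25)⁴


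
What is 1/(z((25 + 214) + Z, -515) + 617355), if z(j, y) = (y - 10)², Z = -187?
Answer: 1/892980 ≈ 1.1198e-6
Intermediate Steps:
z(j, y) = (-10 + y)²
1/(z((25 + 214) + Z, -515) + 617355) = 1/((-10 - 515)² + 617355) = 1/((-525)² + 617355) = 1/(275625 + 617355) = 1/892980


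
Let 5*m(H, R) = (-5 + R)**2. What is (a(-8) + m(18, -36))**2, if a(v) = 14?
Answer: 3066001/25 ≈ 1.2264e+5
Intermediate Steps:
m(H, R) = (-5 + R)**2/5
(a(-8) + m(18, -36))**2 = (14 + (-5 - 36)**2/5)**2 = (14 + (1/5)*(-41)**2)**2 = (14 + (1/5)*1681)**2 = (14 + 1681/5)**2 = (1751/5)**2 = 3066001/25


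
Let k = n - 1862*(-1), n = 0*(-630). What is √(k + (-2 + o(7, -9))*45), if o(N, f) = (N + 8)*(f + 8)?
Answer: √1097 ≈ 33.121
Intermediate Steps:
n = 0
o(N, f) = (8 + N)*(8 + f)
k = 1862 (k = 0 - 1862*(-1) = 0 + 1862 = 1862)
√(k + (-2 + o(7, -9))*45) = √(1862 + (-2 + (64 + 8*7 + 8*(-9) + 7*(-9)))*45) = √(1862 + (-2 + (64 + 56 - 72 - 63))*45) = √(1862 + (-2 - 15)*45) = √(1862 - 17*45) = √(1862 - 765) = √1097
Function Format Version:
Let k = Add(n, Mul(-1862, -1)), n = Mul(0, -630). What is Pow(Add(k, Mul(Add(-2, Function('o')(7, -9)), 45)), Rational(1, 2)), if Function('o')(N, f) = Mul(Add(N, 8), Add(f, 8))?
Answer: Pow(1097, Rational(1, 2)) ≈ 33.121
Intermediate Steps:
n = 0
Function('o')(N, f) = Mul(Add(8, N), Add(8, f))
k = 1862 (k = Add(0, Mul(-1862, -1)) = Add(0, 1862) = 1862)
Pow(Add(k, Mul(Add(-2, Function('o')(7, -9)), 45)), Rational(1, 2)) = Pow(Add(1862, Mul(Add(-2, Add(64, Mul(8, 7), Mul(8, -9), Mul(7, -9))), 45)), Rational(1, 2)) = Pow(Add(1862, Mul(Add(-2, Add(64, 56, -72, -63)), 45)), Rational(1, 2)) = Pow(Add(1862, Mul(Add(-2, -15), 45)), Rational(1, 2)) = Pow(Add(1862, Mul(-17, 45)), Rational(1, 2)) = Pow(Add(1862, -765), Rational(1, 2)) = Pow(1097, Rational(1, 2))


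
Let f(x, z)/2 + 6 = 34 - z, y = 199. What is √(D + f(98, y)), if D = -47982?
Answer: 2*I*√12081 ≈ 219.83*I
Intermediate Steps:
f(x, z) = 56 - 2*z (f(x, z) = -12 + 2*(34 - z) = -12 + (68 - 2*z) = 56 - 2*z)
√(D + f(98, y)) = √(-47982 + (56 - 2*199)) = √(-47982 + (56 - 398)) = √(-47982 - 342) = √(-48324) = 2*I*√12081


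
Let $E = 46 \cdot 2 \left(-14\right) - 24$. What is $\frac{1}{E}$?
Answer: $- \frac{1}{1312} \approx -0.0007622$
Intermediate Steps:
$E = -1312$ ($E = 46 \left(-28\right) - 24 = -1288 - 24 = -1312$)
$\frac{1}{E} = \frac{1}{-1312} = - \frac{1}{1312}$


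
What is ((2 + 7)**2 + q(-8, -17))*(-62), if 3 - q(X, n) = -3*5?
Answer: -6138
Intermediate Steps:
q(X, n) = 18 (q(X, n) = 3 - (-3)*5 = 3 - 1*(-15) = 3 + 15 = 18)
((2 + 7)**2 + q(-8, -17))*(-62) = ((2 + 7)**2 + 18)*(-62) = (9**2 + 18)*(-62) = (81 + 18)*(-62) = 99*(-62) = -6138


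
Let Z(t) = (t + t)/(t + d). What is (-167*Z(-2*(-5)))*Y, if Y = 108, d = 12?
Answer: -180360/11 ≈ -16396.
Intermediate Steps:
Z(t) = 2*t/(12 + t) (Z(t) = (t + t)/(t + 12) = (2*t)/(12 + t) = 2*t/(12 + t))
(-167*Z(-2*(-5)))*Y = -334*(-2*(-5))/(12 - 2*(-5))*108 = -334*10/(12 + 10)*108 = -334*10/22*108 = -167*10/11*108 = -1670/11*108 = -180360/11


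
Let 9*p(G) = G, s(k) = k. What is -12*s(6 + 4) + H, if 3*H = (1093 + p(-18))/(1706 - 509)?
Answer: -429829/3591 ≈ -119.70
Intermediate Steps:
p(G) = G/9
H = 1091/3591 (H = ((1093 + (⅑)*(-18))/(1706 - 509))/3 = ((1093 - 2)/1197)/3 = (1091*(1/1197))/3 = (⅓)*(1091/1197) = 1091/3591 ≈ 0.30381)
-12*s(6 + 4) + H = -12*(6 + 4) + 1091/3591 = -12*10 + 1091/3591 = -120 + 1091/3591 = -429829/3591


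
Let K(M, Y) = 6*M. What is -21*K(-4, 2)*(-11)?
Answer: -5544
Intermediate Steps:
-21*K(-4, 2)*(-11) = -126*(-4)*(-11) = -21*(-24)*(-11) = 504*(-11) = -5544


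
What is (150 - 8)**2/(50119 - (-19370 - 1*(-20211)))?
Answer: 10082/24639 ≈ 0.40919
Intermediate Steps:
(150 - 8)**2/(50119 - (-19370 - 1*(-20211))) = 142**2/(50119 - (-19370 + 20211)) = 20164/(50119 - 1*841) = 20164/(50119 - 841) = 20164/49278 = 20164*(1/49278) = 10082/24639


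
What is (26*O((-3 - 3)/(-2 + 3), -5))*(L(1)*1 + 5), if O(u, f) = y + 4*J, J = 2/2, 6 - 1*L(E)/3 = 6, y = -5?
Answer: -130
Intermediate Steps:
L(E) = 0 (L(E) = 18 - 3*6 = 18 - 18 = 0)
J = 1 (J = 2*(½) = 1)
O(u, f) = -1 (O(u, f) = -5 + 4*1 = -5 + 4 = -1)
(26*O((-3 - 3)/(-2 + 3), -5))*(L(1)*1 + 5) = (26*(-1))*(0*1 + 5) = -26*(0 + 5) = -26*5 = -130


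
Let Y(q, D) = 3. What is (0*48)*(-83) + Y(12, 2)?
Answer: 3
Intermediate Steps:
(0*48)*(-83) + Y(12, 2) = (0*48)*(-83) + 3 = 0*(-83) + 3 = 0 + 3 = 3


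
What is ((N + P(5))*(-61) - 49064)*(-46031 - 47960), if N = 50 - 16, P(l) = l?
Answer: 4835179013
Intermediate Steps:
N = 34
((N + P(5))*(-61) - 49064)*(-46031 - 47960) = ((34 + 5)*(-61) - 49064)*(-46031 - 47960) = (39*(-61) - 49064)*(-93991) = (-2379 - 49064)*(-93991) = -51443*(-93991) = 4835179013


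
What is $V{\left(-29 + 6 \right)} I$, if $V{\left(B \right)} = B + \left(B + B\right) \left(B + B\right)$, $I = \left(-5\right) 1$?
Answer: $-10465$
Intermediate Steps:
$I = -5$
$V{\left(B \right)} = B + 4 B^{2}$ ($V{\left(B \right)} = B + 2 B 2 B = B + 4 B^{2}$)
$V{\left(-29 + 6 \right)} I = \left(-29 + 6\right) \left(1 + 4 \left(-29 + 6\right)\right) \left(-5\right) = - 23 \left(1 + 4 \left(-23\right)\right) \left(-5\right) = - 23 \left(1 - 92\right) \left(-5\right) = \left(-23\right) \left(-91\right) \left(-5\right) = 2093 \left(-5\right) = -10465$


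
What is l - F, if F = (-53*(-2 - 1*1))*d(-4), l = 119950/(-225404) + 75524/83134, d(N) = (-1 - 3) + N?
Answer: 5960680963347/4684684034 ≈ 1272.4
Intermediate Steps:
d(N) = -4 + N
l = 1762872099/4684684034 (l = 119950*(-1/225404) + 75524*(1/83134) = -59975/112702 + 37762/41567 = 1762872099/4684684034 ≈ 0.37631)
F = -1272 (F = (-53*(-2 - 1*1))*(-4 - 4) = -53*(-2 - 1)*(-8) = -53*(-3)*(-8) = 159*(-8) = -1272)
l - F = 1762872099/4684684034 - 1*(-1272) = 1762872099/4684684034 + 1272 = 5960680963347/4684684034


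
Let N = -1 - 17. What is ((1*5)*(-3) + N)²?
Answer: 1089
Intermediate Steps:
N = -18
((1*5)*(-3) + N)² = ((1*5)*(-3) - 18)² = (5*(-3) - 18)² = (-15 - 18)² = (-33)² = 1089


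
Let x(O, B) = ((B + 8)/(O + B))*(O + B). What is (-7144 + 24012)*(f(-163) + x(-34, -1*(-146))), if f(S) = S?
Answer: -151812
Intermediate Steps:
x(O, B) = 8 + B (x(O, B) = ((8 + B)/(B + O))*(B + O) = 8 + B)
(-7144 + 24012)*(f(-163) + x(-34, -1*(-146))) = (-7144 + 24012)*(-163 + (8 - 1*(-146))) = 16868*(-163 + (8 + 146)) = 16868*(-163 + 154) = 16868*(-9) = -151812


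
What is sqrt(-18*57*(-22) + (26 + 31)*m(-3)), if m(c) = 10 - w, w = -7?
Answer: sqrt(23541) ≈ 153.43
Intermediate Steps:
m(c) = 17 (m(c) = 10 - 1*(-7) = 10 + 7 = 17)
sqrt(-18*57*(-22) + (26 + 31)*m(-3)) = sqrt(-18*57*(-22) + (26 + 31)*17) = sqrt(-1026*(-22) + 57*17) = sqrt(22572 + 969) = sqrt(23541)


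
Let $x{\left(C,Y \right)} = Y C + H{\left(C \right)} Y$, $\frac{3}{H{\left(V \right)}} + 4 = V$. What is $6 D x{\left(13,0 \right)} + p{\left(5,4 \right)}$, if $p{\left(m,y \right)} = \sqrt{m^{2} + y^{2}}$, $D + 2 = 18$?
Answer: $\sqrt{41} \approx 6.4031$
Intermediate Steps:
$D = 16$ ($D = -2 + 18 = 16$)
$H{\left(V \right)} = \frac{3}{-4 + V}$
$x{\left(C,Y \right)} = C Y + \frac{3 Y}{-4 + C}$ ($x{\left(C,Y \right)} = Y C + \frac{3}{-4 + C} Y = C Y + \frac{3 Y}{-4 + C}$)
$6 D x{\left(13,0 \right)} + p{\left(5,4 \right)} = 6 \cdot 16 \frac{0 \left(3 + 13 \left(-4 + 13\right)\right)}{-4 + 13} + \sqrt{5^{2} + 4^{2}} = 96 \frac{0 \left(3 + 13 \cdot 9\right)}{9} + \sqrt{25 + 16} = 96 \cdot 0 \cdot \frac{1}{9} \left(3 + 117\right) + \sqrt{41} = 96 \cdot 0 \cdot \frac{1}{9} \cdot 120 + \sqrt{41} = 96 \cdot 0 + \sqrt{41} = 0 + \sqrt{41} = \sqrt{41}$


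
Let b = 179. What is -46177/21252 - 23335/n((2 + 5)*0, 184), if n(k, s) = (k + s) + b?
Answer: -15535687/233772 ≈ -66.457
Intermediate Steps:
n(k, s) = 179 + k + s (n(k, s) = (k + s) + 179 = 179 + k + s)
-46177/21252 - 23335/n((2 + 5)*0, 184) = -46177/21252 - 23335/(179 + (2 + 5)*0 + 184) = -46177*1/21252 - 23335/(179 + 7*0 + 184) = -46177/21252 - 23335/(179 + 0 + 184) = -46177/21252 - 23335/363 = -15535687/233772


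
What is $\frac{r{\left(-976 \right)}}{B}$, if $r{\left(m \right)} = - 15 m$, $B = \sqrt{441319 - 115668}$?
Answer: $\frac{14640 \sqrt{325651}}{325651} \approx 25.655$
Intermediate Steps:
$B = \sqrt{325651} \approx 570.66$
$\frac{r{\left(-976 \right)}}{B} = \frac{\left(-15\right) \left(-976\right)}{\sqrt{325651}} = 14640 \frac{\sqrt{325651}}{325651} = \frac{14640 \sqrt{325651}}{325651}$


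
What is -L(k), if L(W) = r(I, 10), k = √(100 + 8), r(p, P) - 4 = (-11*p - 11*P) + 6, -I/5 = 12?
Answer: -560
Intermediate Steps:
I = -60 (I = -5*12 = -60)
r(p, P) = 10 - 11*P - 11*p (r(p, P) = 4 + ((-11*p - 11*P) + 6) = 4 + ((-11*P - 11*p) + 6) = 4 + (6 - 11*P - 11*p) = 10 - 11*P - 11*p)
k = 6*√3 (k = √108 = 6*√3 ≈ 10.392)
L(W) = 560 (L(W) = 10 - 11*10 - 11*(-60) = 10 - 110 + 660 = 560)
-L(k) = -1*560 = -560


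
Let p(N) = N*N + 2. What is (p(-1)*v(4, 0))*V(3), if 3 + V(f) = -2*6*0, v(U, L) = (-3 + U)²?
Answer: -9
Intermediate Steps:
p(N) = 2 + N² (p(N) = N² + 2 = 2 + N²)
V(f) = -3 (V(f) = -3 - 2*6*0 = -3 - 12*0 = -3 + 0 = -3)
(p(-1)*v(4, 0))*V(3) = ((2 + (-1)²)*(-3 + 4)²)*(-3) = ((2 + 1)*1²)*(-3) = (3*1)*(-3) = 3*(-3) = -9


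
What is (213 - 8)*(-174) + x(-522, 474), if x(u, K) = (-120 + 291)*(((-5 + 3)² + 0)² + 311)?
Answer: 20247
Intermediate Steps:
x(u, K) = 55917 (x(u, K) = 171*(((-2)² + 0)² + 311) = 171*((4 + 0)² + 311) = 171*(4² + 311) = 171*(16 + 311) = 171*327 = 55917)
(213 - 8)*(-174) + x(-522, 474) = (213 - 8)*(-174) + 55917 = 205*(-174) + 55917 = -35670 + 55917 = 20247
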